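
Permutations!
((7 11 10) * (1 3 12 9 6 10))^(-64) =(12)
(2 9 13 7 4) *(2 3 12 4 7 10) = (2 9 13 10)(3 12 4) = [0, 1, 9, 12, 3, 5, 6, 7, 8, 13, 2, 11, 4, 10]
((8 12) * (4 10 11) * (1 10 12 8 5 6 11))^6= (4 12 5 6 11)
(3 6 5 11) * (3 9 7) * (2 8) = (2 8)(3 6 5 11 9 7) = [0, 1, 8, 6, 4, 11, 5, 3, 2, 7, 10, 9]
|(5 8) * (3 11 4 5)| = |(3 11 4 5 8)| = 5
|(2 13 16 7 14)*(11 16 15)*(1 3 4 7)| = |(1 3 4 7 14 2 13 15 11 16)| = 10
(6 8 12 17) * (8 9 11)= (6 9 11 8 12 17)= [0, 1, 2, 3, 4, 5, 9, 7, 12, 11, 10, 8, 17, 13, 14, 15, 16, 6]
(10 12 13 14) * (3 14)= (3 14 10 12 13)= [0, 1, 2, 14, 4, 5, 6, 7, 8, 9, 12, 11, 13, 3, 10]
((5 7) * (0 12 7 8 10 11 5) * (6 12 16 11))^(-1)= (0 7 12 6 10 8 5 11 16)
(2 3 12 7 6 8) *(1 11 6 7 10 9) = (1 11 6 8 2 3 12 10 9) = [0, 11, 3, 12, 4, 5, 8, 7, 2, 1, 9, 6, 10]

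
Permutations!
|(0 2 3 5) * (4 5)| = 5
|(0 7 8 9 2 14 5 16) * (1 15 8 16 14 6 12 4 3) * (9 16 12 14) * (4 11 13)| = |(0 7 12 11 13 4 3 1 15 8 16)(2 6 14 5 9)| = 55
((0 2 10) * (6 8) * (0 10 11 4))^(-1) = (0 4 11 2)(6 8)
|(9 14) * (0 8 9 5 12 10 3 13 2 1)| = |(0 8 9 14 5 12 10 3 13 2 1)| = 11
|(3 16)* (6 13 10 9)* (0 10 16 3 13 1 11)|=6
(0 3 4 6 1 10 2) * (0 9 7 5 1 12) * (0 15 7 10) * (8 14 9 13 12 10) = (0 3 4 6 10 2 13 12 15 7 5 1)(8 14 9) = [3, 0, 13, 4, 6, 1, 10, 5, 14, 8, 2, 11, 15, 12, 9, 7]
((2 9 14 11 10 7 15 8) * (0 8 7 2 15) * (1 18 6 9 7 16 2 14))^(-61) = (0 7 2 16 15 8)(1 9 6 18)(10 11 14)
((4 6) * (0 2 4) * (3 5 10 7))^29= ((0 2 4 6)(3 5 10 7))^29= (0 2 4 6)(3 5 10 7)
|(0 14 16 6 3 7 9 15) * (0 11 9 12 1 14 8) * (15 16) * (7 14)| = |(0 8)(1 7 12)(3 14 15 11 9 16 6)| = 42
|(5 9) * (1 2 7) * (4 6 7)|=|(1 2 4 6 7)(5 9)|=10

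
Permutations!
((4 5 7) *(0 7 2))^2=(0 4 2 7 5)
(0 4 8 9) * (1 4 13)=[13, 4, 2, 3, 8, 5, 6, 7, 9, 0, 10, 11, 12, 1]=(0 13 1 4 8 9)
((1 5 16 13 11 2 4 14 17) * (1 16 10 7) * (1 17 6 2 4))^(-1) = ((1 5 10 7 17 16 13 11 4 14 6 2))^(-1) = (1 2 6 14 4 11 13 16 17 7 10 5)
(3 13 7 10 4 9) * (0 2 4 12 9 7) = (0 2 4 7 10 12 9 3 13) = [2, 1, 4, 13, 7, 5, 6, 10, 8, 3, 12, 11, 9, 0]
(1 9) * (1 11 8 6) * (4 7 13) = (1 9 11 8 6)(4 7 13) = [0, 9, 2, 3, 7, 5, 1, 13, 6, 11, 10, 8, 12, 4]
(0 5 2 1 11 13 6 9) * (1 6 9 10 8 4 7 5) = (0 1 11 13 9)(2 6 10 8 4 7 5) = [1, 11, 6, 3, 7, 2, 10, 5, 4, 0, 8, 13, 12, 9]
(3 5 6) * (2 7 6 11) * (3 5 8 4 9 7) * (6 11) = (2 3 8 4 9 7 11)(5 6) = [0, 1, 3, 8, 9, 6, 5, 11, 4, 7, 10, 2]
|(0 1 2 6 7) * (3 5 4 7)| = |(0 1 2 6 3 5 4 7)| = 8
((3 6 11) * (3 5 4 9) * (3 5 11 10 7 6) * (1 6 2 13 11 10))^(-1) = (1 6)(2 7 10 11 13)(4 5 9)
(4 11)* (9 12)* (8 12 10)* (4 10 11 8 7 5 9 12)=(12)(4 8)(5 9 11 10 7)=[0, 1, 2, 3, 8, 9, 6, 5, 4, 11, 7, 10, 12]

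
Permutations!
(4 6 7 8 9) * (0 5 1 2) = (0 5 1 2)(4 6 7 8 9) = [5, 2, 0, 3, 6, 1, 7, 8, 9, 4]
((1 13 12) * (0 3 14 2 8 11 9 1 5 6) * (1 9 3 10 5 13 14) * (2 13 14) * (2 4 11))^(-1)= (0 6 5 10)(1 3 11 4)(2 8)(12 13 14)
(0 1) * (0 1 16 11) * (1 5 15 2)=(0 16 11)(1 5 15 2)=[16, 5, 1, 3, 4, 15, 6, 7, 8, 9, 10, 0, 12, 13, 14, 2, 11]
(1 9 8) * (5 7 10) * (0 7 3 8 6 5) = [7, 9, 2, 8, 4, 3, 5, 10, 1, 6, 0] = (0 7 10)(1 9 6 5 3 8)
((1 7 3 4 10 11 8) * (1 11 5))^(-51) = (1 4)(3 5)(7 10)(8 11) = ((1 7 3 4 10 5)(8 11))^(-51)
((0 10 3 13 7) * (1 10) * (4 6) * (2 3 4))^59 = (0 2 1 3 10 13 4 7 6)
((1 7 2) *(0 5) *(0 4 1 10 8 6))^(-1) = (0 6 8 10 2 7 1 4 5) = ((0 5 4 1 7 2 10 8 6))^(-1)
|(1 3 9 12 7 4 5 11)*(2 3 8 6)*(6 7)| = 30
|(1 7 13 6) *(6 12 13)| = |(1 7 6)(12 13)| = 6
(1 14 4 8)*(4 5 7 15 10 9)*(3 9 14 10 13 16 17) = [0, 10, 2, 9, 8, 7, 6, 15, 1, 4, 14, 11, 12, 16, 5, 13, 17, 3] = (1 10 14 5 7 15 13 16 17 3 9 4 8)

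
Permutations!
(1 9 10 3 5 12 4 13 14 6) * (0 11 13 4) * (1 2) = (0 11 13 14 6 2 1 9 10 3 5 12) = [11, 9, 1, 5, 4, 12, 2, 7, 8, 10, 3, 13, 0, 14, 6]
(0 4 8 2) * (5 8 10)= (0 4 10 5 8 2)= [4, 1, 0, 3, 10, 8, 6, 7, 2, 9, 5]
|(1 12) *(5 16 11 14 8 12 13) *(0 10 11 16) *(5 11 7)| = |(16)(0 10 7 5)(1 13 11 14 8 12)| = 12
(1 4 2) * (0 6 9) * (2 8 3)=(0 6 9)(1 4 8 3 2)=[6, 4, 1, 2, 8, 5, 9, 7, 3, 0]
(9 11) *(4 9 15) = (4 9 11 15) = [0, 1, 2, 3, 9, 5, 6, 7, 8, 11, 10, 15, 12, 13, 14, 4]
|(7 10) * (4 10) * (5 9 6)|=|(4 10 7)(5 9 6)|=3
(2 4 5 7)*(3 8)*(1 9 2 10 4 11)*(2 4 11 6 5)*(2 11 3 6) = (1 9 4 11)(3 8 6 5 7 10) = [0, 9, 2, 8, 11, 7, 5, 10, 6, 4, 3, 1]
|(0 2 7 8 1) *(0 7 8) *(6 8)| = |(0 2 6 8 1 7)| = 6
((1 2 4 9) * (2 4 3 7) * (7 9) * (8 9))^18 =((1 4 7 2 3 8 9))^18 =(1 3 4 8 7 9 2)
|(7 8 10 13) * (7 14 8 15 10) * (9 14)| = |(7 15 10 13 9 14 8)| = 7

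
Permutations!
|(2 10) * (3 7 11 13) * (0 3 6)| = |(0 3 7 11 13 6)(2 10)| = 6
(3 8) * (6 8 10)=(3 10 6 8)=[0, 1, 2, 10, 4, 5, 8, 7, 3, 9, 6]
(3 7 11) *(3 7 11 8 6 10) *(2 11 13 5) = (2 11 7 8 6 10 3 13 5) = [0, 1, 11, 13, 4, 2, 10, 8, 6, 9, 3, 7, 12, 5]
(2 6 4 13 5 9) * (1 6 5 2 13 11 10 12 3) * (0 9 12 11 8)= [9, 6, 5, 1, 8, 12, 4, 7, 0, 13, 11, 10, 3, 2]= (0 9 13 2 5 12 3 1 6 4 8)(10 11)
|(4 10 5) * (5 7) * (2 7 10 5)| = |(10)(2 7)(4 5)| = 2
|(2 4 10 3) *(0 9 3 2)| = |(0 9 3)(2 4 10)| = 3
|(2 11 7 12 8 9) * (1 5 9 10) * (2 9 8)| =|(1 5 8 10)(2 11 7 12)| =4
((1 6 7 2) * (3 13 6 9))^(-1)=((1 9 3 13 6 7 2))^(-1)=(1 2 7 6 13 3 9)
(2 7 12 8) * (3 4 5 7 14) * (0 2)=(0 2 14 3 4 5 7 12 8)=[2, 1, 14, 4, 5, 7, 6, 12, 0, 9, 10, 11, 8, 13, 3]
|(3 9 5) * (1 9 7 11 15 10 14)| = |(1 9 5 3 7 11 15 10 14)| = 9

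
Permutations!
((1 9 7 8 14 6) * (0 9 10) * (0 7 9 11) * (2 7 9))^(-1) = ((0 11)(1 10 9 2 7 8 14 6))^(-1) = (0 11)(1 6 14 8 7 2 9 10)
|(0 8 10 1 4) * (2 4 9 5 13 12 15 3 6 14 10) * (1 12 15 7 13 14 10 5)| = 28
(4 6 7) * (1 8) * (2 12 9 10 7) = (1 8)(2 12 9 10 7 4 6) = [0, 8, 12, 3, 6, 5, 2, 4, 1, 10, 7, 11, 9]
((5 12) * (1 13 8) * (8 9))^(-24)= ((1 13 9 8)(5 12))^(-24)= (13)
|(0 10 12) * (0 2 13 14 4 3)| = |(0 10 12 2 13 14 4 3)| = 8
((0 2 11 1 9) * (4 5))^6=((0 2 11 1 9)(4 5))^6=(0 2 11 1 9)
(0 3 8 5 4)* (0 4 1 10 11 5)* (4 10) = (0 3 8)(1 4 10 11 5) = [3, 4, 2, 8, 10, 1, 6, 7, 0, 9, 11, 5]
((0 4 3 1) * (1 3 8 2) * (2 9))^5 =((0 4 8 9 2 1))^5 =(0 1 2 9 8 4)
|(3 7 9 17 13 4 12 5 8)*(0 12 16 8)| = |(0 12 5)(3 7 9 17 13 4 16 8)| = 24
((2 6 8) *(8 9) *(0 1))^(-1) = (0 1)(2 8 9 6)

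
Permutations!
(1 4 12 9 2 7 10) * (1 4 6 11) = [0, 6, 7, 3, 12, 5, 11, 10, 8, 2, 4, 1, 9] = (1 6 11)(2 7 10 4 12 9)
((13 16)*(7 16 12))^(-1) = ((7 16 13 12))^(-1) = (7 12 13 16)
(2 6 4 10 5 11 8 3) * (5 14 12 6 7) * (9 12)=(2 7 5 11 8 3)(4 10 14 9 12 6)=[0, 1, 7, 2, 10, 11, 4, 5, 3, 12, 14, 8, 6, 13, 9]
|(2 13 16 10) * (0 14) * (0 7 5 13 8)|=9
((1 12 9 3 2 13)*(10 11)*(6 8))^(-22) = ((1 12 9 3 2 13)(6 8)(10 11))^(-22) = (1 9 2)(3 13 12)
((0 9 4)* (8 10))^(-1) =((0 9 4)(8 10))^(-1) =(0 4 9)(8 10)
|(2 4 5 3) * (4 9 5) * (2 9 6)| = 6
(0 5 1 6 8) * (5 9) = (0 9 5 1 6 8) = [9, 6, 2, 3, 4, 1, 8, 7, 0, 5]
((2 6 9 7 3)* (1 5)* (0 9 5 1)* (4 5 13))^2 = (0 7 2 13 5 9 3 6 4)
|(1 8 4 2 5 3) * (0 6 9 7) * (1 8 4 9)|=|(0 6 1 4 2 5 3 8 9 7)|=10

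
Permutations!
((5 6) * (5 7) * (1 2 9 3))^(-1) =((1 2 9 3)(5 6 7))^(-1) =(1 3 9 2)(5 7 6)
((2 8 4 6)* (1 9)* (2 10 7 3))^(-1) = ((1 9)(2 8 4 6 10 7 3))^(-1) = (1 9)(2 3 7 10 6 4 8)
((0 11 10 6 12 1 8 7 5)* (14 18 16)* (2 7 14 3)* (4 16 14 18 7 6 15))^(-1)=(0 5 7 14 18 8 1 12 6 2 3 16 4 15 10 11)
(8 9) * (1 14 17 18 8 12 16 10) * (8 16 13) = (1 14 17 18 16 10)(8 9 12 13) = [0, 14, 2, 3, 4, 5, 6, 7, 9, 12, 1, 11, 13, 8, 17, 15, 10, 18, 16]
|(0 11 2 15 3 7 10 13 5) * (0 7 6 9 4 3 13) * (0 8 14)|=20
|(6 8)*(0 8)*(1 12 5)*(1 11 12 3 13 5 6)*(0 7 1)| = 8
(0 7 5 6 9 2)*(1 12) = (0 7 5 6 9 2)(1 12) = [7, 12, 0, 3, 4, 6, 9, 5, 8, 2, 10, 11, 1]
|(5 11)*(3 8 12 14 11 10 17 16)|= |(3 8 12 14 11 5 10 17 16)|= 9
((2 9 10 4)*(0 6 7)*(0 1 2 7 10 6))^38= (1 6 7 9 4 2 10)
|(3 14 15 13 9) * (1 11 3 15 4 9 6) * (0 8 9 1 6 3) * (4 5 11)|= 18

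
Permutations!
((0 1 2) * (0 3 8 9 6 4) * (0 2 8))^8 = ((0 1 8 9 6 4 2 3))^8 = (9)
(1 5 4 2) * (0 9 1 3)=(0 9 1 5 4 2 3)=[9, 5, 3, 0, 2, 4, 6, 7, 8, 1]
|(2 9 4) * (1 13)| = 6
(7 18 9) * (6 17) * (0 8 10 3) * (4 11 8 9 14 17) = [9, 1, 2, 0, 11, 5, 4, 18, 10, 7, 3, 8, 12, 13, 17, 15, 16, 6, 14] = (0 9 7 18 14 17 6 4 11 8 10 3)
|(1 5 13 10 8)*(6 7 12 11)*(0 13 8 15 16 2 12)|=30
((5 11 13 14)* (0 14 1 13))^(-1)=((0 14 5 11)(1 13))^(-1)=(0 11 5 14)(1 13)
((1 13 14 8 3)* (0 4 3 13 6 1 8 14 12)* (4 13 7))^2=(14)(0 12 13)(3 7)(4 8)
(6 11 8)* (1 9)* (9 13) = (1 13 9)(6 11 8) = [0, 13, 2, 3, 4, 5, 11, 7, 6, 1, 10, 8, 12, 9]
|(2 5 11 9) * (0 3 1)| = |(0 3 1)(2 5 11 9)| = 12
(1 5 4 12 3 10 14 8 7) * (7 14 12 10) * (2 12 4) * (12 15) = [0, 5, 15, 7, 10, 2, 6, 1, 14, 9, 4, 11, 3, 13, 8, 12] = (1 5 2 15 12 3 7)(4 10)(8 14)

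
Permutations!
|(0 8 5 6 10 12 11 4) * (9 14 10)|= 10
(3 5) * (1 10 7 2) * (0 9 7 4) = (0 9 7 2 1 10 4)(3 5) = [9, 10, 1, 5, 0, 3, 6, 2, 8, 7, 4]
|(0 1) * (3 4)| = 2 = |(0 1)(3 4)|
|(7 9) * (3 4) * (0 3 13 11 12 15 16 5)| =|(0 3 4 13 11 12 15 16 5)(7 9)| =18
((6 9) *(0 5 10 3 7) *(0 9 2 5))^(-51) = ((2 5 10 3 7 9 6))^(-51) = (2 9 3 5 6 7 10)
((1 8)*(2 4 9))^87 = ((1 8)(2 4 9))^87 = (9)(1 8)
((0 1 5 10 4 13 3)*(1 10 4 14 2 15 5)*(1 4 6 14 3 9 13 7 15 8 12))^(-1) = ((0 10 3)(1 4 7 15 5 6 14 2 8 12)(9 13))^(-1) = (0 3 10)(1 12 8 2 14 6 5 15 7 4)(9 13)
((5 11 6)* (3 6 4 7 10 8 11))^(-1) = (3 5 6)(4 11 8 10 7)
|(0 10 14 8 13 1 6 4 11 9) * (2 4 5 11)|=|(0 10 14 8 13 1 6 5 11 9)(2 4)|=10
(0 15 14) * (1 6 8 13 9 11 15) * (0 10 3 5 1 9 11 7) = (0 9 7)(1 6 8 13 11 15 14 10 3 5) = [9, 6, 2, 5, 4, 1, 8, 0, 13, 7, 3, 15, 12, 11, 10, 14]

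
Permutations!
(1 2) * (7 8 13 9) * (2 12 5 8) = (1 12 5 8 13 9 7 2) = [0, 12, 1, 3, 4, 8, 6, 2, 13, 7, 10, 11, 5, 9]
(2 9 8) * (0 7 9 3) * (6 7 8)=[8, 1, 3, 0, 4, 5, 7, 9, 2, 6]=(0 8 2 3)(6 7 9)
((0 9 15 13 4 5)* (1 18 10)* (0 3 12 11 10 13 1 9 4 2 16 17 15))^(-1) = (0 9 10 11 12 3 5 4)(1 15 17 16 2 13 18)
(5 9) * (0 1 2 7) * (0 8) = [1, 2, 7, 3, 4, 9, 6, 8, 0, 5] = (0 1 2 7 8)(5 9)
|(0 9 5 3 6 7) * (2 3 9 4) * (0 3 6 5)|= 8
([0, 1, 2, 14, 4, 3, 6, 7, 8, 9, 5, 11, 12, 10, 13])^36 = [0, 1, 2, 14, 4, 3, 6, 7, 8, 9, 5, 11, 12, 10, 13]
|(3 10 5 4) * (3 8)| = |(3 10 5 4 8)| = 5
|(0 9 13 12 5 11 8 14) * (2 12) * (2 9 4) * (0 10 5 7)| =|(0 4 2 12 7)(5 11 8 14 10)(9 13)| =10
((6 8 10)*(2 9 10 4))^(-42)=((2 9 10 6 8 4))^(-42)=(10)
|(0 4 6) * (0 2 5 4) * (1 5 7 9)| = |(1 5 4 6 2 7 9)| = 7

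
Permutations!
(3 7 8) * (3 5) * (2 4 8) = (2 4 8 5 3 7) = [0, 1, 4, 7, 8, 3, 6, 2, 5]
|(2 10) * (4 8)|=|(2 10)(4 8)|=2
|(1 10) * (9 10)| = 3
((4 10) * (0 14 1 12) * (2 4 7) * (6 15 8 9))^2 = ((0 14 1 12)(2 4 10 7)(6 15 8 9))^2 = (0 1)(2 10)(4 7)(6 8)(9 15)(12 14)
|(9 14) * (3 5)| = 2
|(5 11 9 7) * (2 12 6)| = 12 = |(2 12 6)(5 11 9 7)|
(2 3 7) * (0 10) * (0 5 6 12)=(0 10 5 6 12)(2 3 7)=[10, 1, 3, 7, 4, 6, 12, 2, 8, 9, 5, 11, 0]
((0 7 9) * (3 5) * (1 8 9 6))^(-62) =((0 7 6 1 8 9)(3 5))^(-62) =(0 8 6)(1 7 9)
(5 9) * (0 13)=[13, 1, 2, 3, 4, 9, 6, 7, 8, 5, 10, 11, 12, 0]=(0 13)(5 9)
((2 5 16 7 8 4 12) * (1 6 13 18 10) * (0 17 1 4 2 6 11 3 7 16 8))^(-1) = (0 7 3 11 1 17)(2 8 5)(4 10 18 13 6 12)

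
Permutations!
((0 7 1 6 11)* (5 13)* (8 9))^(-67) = (0 6 7 11 1)(5 13)(8 9)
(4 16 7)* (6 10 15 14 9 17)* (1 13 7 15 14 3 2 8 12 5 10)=[0, 13, 8, 2, 16, 10, 1, 4, 12, 17, 14, 11, 5, 7, 9, 3, 15, 6]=(1 13 7 4 16 15 3 2 8 12 5 10 14 9 17 6)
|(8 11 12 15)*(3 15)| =5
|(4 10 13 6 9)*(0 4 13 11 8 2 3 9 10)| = |(0 4)(2 3 9 13 6 10 11 8)| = 8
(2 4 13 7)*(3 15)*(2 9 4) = (3 15)(4 13 7 9) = [0, 1, 2, 15, 13, 5, 6, 9, 8, 4, 10, 11, 12, 7, 14, 3]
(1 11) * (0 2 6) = [2, 11, 6, 3, 4, 5, 0, 7, 8, 9, 10, 1] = (0 2 6)(1 11)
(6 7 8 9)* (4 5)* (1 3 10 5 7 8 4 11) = (1 3 10 5 11)(4 7)(6 8 9) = [0, 3, 2, 10, 7, 11, 8, 4, 9, 6, 5, 1]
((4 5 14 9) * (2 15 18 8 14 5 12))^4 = (2 14)(4 18)(8 12)(9 15) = ((2 15 18 8 14 9 4 12))^4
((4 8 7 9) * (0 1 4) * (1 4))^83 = ((0 4 8 7 9))^83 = (0 7 4 9 8)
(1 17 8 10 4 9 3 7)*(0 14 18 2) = (0 14 18 2)(1 17 8 10 4 9 3 7) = [14, 17, 0, 7, 9, 5, 6, 1, 10, 3, 4, 11, 12, 13, 18, 15, 16, 8, 2]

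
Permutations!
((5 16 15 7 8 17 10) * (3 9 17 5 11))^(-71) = (3 11 10 17 9)(5 8 7 15 16)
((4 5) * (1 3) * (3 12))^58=(1 12 3)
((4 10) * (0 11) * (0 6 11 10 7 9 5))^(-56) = (11)(0 9 4)(5 7 10)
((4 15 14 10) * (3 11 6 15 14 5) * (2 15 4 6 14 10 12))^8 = (2 15 5 3 11 14 12)(4 6 10)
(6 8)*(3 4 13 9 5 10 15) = (3 4 13 9 5 10 15)(6 8) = [0, 1, 2, 4, 13, 10, 8, 7, 6, 5, 15, 11, 12, 9, 14, 3]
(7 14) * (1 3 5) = [0, 3, 2, 5, 4, 1, 6, 14, 8, 9, 10, 11, 12, 13, 7] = (1 3 5)(7 14)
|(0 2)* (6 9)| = |(0 2)(6 9)| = 2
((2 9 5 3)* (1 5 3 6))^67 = (1 5 6)(2 9 3)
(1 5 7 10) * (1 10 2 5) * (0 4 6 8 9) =(10)(0 4 6 8 9)(2 5 7) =[4, 1, 5, 3, 6, 7, 8, 2, 9, 0, 10]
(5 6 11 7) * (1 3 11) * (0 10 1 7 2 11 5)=(0 10 1 3 5 6 7)(2 11)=[10, 3, 11, 5, 4, 6, 7, 0, 8, 9, 1, 2]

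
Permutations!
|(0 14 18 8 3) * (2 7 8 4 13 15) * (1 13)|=11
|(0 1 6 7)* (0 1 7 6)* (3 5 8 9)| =|(0 7 1)(3 5 8 9)| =12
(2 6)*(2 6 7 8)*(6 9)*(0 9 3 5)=(0 9 6 3 5)(2 7 8)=[9, 1, 7, 5, 4, 0, 3, 8, 2, 6]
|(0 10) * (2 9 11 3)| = 4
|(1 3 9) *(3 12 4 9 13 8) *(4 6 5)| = |(1 12 6 5 4 9)(3 13 8)| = 6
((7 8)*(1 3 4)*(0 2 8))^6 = (0 8)(2 7)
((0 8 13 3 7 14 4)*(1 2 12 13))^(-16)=(0 12 14 1 3)(2 7 8 13 4)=((0 8 1 2 12 13 3 7 14 4))^(-16)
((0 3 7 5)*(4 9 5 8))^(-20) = (0 3 7 8 4 9 5)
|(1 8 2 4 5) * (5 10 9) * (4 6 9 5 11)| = |(1 8 2 6 9 11 4 10 5)| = 9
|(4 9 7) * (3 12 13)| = 3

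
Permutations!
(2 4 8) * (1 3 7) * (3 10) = [0, 10, 4, 7, 8, 5, 6, 1, 2, 9, 3] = (1 10 3 7)(2 4 8)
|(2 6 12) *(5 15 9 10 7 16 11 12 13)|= 11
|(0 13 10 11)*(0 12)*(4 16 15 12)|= 8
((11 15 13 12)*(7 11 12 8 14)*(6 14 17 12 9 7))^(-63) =((6 14)(7 11 15 13 8 17 12 9))^(-63) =(6 14)(7 11 15 13 8 17 12 9)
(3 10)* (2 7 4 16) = (2 7 4 16)(3 10) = [0, 1, 7, 10, 16, 5, 6, 4, 8, 9, 3, 11, 12, 13, 14, 15, 2]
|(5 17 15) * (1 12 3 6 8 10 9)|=21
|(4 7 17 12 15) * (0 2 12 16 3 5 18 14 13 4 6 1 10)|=|(0 2 12 15 6 1 10)(3 5 18 14 13 4 7 17 16)|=63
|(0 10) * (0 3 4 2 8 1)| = |(0 10 3 4 2 8 1)| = 7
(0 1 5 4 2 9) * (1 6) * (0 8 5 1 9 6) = [0, 1, 6, 3, 2, 4, 9, 7, 5, 8] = (2 6 9 8 5 4)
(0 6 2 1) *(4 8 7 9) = (0 6 2 1)(4 8 7 9) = [6, 0, 1, 3, 8, 5, 2, 9, 7, 4]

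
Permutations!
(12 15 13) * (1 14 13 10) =(1 14 13 12 15 10) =[0, 14, 2, 3, 4, 5, 6, 7, 8, 9, 1, 11, 15, 12, 13, 10]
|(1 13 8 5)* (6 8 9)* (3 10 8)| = 8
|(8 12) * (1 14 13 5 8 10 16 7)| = 9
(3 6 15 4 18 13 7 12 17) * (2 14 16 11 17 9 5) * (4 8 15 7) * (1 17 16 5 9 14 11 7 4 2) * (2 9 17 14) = (1 14 5)(2 11 16 7 12)(3 6 4 18 13 9 17)(8 15) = [0, 14, 11, 6, 18, 1, 4, 12, 15, 17, 10, 16, 2, 9, 5, 8, 7, 3, 13]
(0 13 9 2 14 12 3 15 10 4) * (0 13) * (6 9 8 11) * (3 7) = (2 14 12 7 3 15 10 4 13 8 11 6 9) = [0, 1, 14, 15, 13, 5, 9, 3, 11, 2, 4, 6, 7, 8, 12, 10]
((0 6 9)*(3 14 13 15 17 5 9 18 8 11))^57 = (0 17 14 8)(3 18 9 15)(5 13 11 6)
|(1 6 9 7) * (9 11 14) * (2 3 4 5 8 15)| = |(1 6 11 14 9 7)(2 3 4 5 8 15)| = 6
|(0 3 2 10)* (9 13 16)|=|(0 3 2 10)(9 13 16)|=12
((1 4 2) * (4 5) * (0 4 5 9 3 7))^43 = ((0 4 2 1 9 3 7))^43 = (0 4 2 1 9 3 7)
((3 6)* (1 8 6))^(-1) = (1 3 6 8)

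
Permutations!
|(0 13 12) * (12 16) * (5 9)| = |(0 13 16 12)(5 9)| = 4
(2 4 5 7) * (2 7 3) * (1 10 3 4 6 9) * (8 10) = [0, 8, 6, 2, 5, 4, 9, 7, 10, 1, 3] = (1 8 10 3 2 6 9)(4 5)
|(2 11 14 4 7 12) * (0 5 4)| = |(0 5 4 7 12 2 11 14)| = 8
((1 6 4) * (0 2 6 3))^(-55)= (0 3 1 4 6 2)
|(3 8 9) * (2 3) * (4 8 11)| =|(2 3 11 4 8 9)| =6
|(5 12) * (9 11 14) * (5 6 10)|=|(5 12 6 10)(9 11 14)|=12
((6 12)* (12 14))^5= (6 12 14)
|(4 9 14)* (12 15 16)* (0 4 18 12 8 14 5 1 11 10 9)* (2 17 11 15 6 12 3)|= 26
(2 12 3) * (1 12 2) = [0, 12, 2, 1, 4, 5, 6, 7, 8, 9, 10, 11, 3] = (1 12 3)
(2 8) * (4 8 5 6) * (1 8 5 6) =[0, 8, 6, 3, 5, 1, 4, 7, 2] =(1 8 2 6 4 5)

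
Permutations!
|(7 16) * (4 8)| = |(4 8)(7 16)| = 2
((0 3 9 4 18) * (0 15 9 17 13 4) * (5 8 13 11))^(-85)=(0 11 13 15 3 5 4 9 17 8 18)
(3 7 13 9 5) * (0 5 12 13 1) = [5, 0, 2, 7, 4, 3, 6, 1, 8, 12, 10, 11, 13, 9] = (0 5 3 7 1)(9 12 13)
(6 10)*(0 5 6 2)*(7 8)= (0 5 6 10 2)(7 8)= [5, 1, 0, 3, 4, 6, 10, 8, 7, 9, 2]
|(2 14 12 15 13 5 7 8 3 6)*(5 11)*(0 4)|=22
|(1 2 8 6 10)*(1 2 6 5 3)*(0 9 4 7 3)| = 11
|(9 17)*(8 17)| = |(8 17 9)| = 3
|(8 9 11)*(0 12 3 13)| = 12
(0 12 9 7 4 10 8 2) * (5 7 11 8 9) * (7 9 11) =(0 12 5 9 7 4 10 11 8 2) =[12, 1, 0, 3, 10, 9, 6, 4, 2, 7, 11, 8, 5]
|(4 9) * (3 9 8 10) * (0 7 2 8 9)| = 6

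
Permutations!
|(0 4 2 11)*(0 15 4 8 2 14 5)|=8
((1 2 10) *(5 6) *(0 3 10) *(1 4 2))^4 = ((0 3 10 4 2)(5 6))^4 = (0 2 4 10 3)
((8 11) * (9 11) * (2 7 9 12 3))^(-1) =((2 7 9 11 8 12 3))^(-1) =(2 3 12 8 11 9 7)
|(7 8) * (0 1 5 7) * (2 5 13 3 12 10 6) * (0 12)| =|(0 1 13 3)(2 5 7 8 12 10 6)| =28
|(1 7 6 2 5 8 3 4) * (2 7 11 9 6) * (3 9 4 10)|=6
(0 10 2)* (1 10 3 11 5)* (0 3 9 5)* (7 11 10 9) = (0 7 11)(1 9 5)(2 3 10) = [7, 9, 3, 10, 4, 1, 6, 11, 8, 5, 2, 0]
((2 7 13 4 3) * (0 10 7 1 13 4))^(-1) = (0 13 1 2 3 4 7 10)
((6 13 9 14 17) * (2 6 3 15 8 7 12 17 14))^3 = (2 9 13 6)(3 7)(8 17)(12 15)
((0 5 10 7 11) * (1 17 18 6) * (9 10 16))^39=(0 10 5 7 16 11 9)(1 6 18 17)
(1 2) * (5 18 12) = [0, 2, 1, 3, 4, 18, 6, 7, 8, 9, 10, 11, 5, 13, 14, 15, 16, 17, 12] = (1 2)(5 18 12)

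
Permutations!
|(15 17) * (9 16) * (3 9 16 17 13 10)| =6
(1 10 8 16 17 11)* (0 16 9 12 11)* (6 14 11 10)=(0 16 17)(1 6 14 11)(8 9 12 10)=[16, 6, 2, 3, 4, 5, 14, 7, 9, 12, 8, 1, 10, 13, 11, 15, 17, 0]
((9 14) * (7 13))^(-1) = ((7 13)(9 14))^(-1) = (7 13)(9 14)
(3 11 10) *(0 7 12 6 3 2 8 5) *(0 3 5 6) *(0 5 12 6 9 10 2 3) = [7, 1, 8, 11, 4, 0, 12, 6, 9, 10, 3, 2, 5] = (0 7 6 12 5)(2 8 9 10 3 11)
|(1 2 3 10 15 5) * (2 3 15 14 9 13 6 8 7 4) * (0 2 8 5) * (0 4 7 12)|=|(0 2 15 4 8 12)(1 3 10 14 9 13 6 5)|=24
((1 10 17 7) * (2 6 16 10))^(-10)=(1 10 2 17 6 7 16)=((1 2 6 16 10 17 7))^(-10)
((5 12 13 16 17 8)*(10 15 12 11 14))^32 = ((5 11 14 10 15 12 13 16 17 8))^32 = (5 14 15 13 17)(8 11 10 12 16)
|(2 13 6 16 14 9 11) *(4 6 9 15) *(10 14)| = |(2 13 9 11)(4 6 16 10 14 15)| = 12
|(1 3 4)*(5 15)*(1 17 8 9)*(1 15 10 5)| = |(1 3 4 17 8 9 15)(5 10)| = 14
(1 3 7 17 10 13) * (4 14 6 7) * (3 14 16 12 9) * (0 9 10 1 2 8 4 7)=[9, 14, 8, 7, 16, 5, 0, 17, 4, 3, 13, 11, 10, 2, 6, 15, 12, 1]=(0 9 3 7 17 1 14 6)(2 8 4 16 12 10 13)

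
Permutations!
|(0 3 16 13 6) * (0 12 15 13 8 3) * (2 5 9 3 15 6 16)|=4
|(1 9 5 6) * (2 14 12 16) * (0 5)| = 20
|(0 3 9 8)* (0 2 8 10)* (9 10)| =|(0 3 10)(2 8)| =6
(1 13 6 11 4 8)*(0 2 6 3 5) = (0 2 6 11 4 8 1 13 3 5) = [2, 13, 6, 5, 8, 0, 11, 7, 1, 9, 10, 4, 12, 3]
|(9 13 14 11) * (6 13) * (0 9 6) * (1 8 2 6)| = 14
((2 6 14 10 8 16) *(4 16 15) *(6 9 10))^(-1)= (2 16 4 15 8 10 9)(6 14)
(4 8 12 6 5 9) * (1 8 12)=(1 8)(4 12 6 5 9)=[0, 8, 2, 3, 12, 9, 5, 7, 1, 4, 10, 11, 6]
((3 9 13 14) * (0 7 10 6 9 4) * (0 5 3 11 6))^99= (6 11 14 13 9)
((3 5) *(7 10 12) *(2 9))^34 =((2 9)(3 5)(7 10 12))^34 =(7 10 12)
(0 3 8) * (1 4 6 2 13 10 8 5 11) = (0 3 5 11 1 4 6 2 13 10 8) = [3, 4, 13, 5, 6, 11, 2, 7, 0, 9, 8, 1, 12, 10]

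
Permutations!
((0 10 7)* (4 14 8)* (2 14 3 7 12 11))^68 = (0 3 8 2 12)(4 14 11 10 7)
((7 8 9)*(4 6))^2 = (7 9 8)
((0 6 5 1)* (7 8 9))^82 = (0 5)(1 6)(7 8 9)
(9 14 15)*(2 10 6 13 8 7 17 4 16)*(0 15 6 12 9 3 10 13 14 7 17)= (0 15 3 10 12 9 7)(2 13 8 17 4 16)(6 14)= [15, 1, 13, 10, 16, 5, 14, 0, 17, 7, 12, 11, 9, 8, 6, 3, 2, 4]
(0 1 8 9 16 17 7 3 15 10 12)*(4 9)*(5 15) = [1, 8, 2, 5, 9, 15, 6, 3, 4, 16, 12, 11, 0, 13, 14, 10, 17, 7] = (0 1 8 4 9 16 17 7 3 5 15 10 12)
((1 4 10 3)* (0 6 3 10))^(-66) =(10)(0 4 1 3 6)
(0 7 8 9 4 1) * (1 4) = (0 7 8 9 1) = [7, 0, 2, 3, 4, 5, 6, 8, 9, 1]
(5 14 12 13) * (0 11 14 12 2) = [11, 1, 0, 3, 4, 12, 6, 7, 8, 9, 10, 14, 13, 5, 2] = (0 11 14 2)(5 12 13)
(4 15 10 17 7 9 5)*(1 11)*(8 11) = (1 8 11)(4 15 10 17 7 9 5) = [0, 8, 2, 3, 15, 4, 6, 9, 11, 5, 17, 1, 12, 13, 14, 10, 16, 7]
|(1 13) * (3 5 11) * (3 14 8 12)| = |(1 13)(3 5 11 14 8 12)| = 6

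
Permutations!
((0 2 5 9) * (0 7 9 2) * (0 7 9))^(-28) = (9)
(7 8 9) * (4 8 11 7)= [0, 1, 2, 3, 8, 5, 6, 11, 9, 4, 10, 7]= (4 8 9)(7 11)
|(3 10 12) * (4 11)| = |(3 10 12)(4 11)| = 6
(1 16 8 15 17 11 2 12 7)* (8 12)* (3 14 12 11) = (1 16 11 2 8 15 17 3 14 12 7) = [0, 16, 8, 14, 4, 5, 6, 1, 15, 9, 10, 2, 7, 13, 12, 17, 11, 3]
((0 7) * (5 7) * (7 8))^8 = (8)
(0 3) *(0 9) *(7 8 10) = [3, 1, 2, 9, 4, 5, 6, 8, 10, 0, 7] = (0 3 9)(7 8 10)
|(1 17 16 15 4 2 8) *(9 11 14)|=21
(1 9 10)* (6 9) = (1 6 9 10) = [0, 6, 2, 3, 4, 5, 9, 7, 8, 10, 1]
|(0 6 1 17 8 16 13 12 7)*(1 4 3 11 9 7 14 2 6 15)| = |(0 15 1 17 8 16 13 12 14 2 6 4 3 11 9 7)| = 16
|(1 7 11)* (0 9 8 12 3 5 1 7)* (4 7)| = 21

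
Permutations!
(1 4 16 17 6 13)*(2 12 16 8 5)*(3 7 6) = [0, 4, 12, 7, 8, 2, 13, 6, 5, 9, 10, 11, 16, 1, 14, 15, 17, 3] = (1 4 8 5 2 12 16 17 3 7 6 13)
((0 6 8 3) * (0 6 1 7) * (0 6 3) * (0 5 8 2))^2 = (8)(0 7 2 1 6)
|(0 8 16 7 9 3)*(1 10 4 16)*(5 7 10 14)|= 24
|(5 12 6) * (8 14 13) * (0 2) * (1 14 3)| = 30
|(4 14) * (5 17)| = |(4 14)(5 17)| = 2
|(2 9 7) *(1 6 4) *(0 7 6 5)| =|(0 7 2 9 6 4 1 5)| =8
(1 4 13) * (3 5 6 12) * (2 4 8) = (1 8 2 4 13)(3 5 6 12) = [0, 8, 4, 5, 13, 6, 12, 7, 2, 9, 10, 11, 3, 1]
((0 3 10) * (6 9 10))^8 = (0 9 3 10 6)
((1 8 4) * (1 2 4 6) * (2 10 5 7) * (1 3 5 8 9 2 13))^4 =(1 10 5 9 8 7 2 6 13 4 3)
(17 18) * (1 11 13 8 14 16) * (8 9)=[0, 11, 2, 3, 4, 5, 6, 7, 14, 8, 10, 13, 12, 9, 16, 15, 1, 18, 17]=(1 11 13 9 8 14 16)(17 18)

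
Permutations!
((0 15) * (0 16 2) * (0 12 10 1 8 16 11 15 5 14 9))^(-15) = ((0 5 14 9)(1 8 16 2 12 10)(11 15))^(-15) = (0 5 14 9)(1 2)(8 12)(10 16)(11 15)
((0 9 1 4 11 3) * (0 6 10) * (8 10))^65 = (0 1 11 6 10 9 4 3 8)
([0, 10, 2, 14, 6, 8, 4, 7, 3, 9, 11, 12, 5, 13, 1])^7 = [0, 14, 2, 8, 6, 12, 4, 7, 5, 9, 1, 10, 11, 13, 3]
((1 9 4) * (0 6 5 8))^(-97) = (0 8 5 6)(1 4 9) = ((0 6 5 8)(1 9 4))^(-97)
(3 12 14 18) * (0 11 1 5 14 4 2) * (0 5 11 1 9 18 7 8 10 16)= (0 1 11 9 18 3 12 4 2 5 14 7 8 10 16)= [1, 11, 5, 12, 2, 14, 6, 8, 10, 18, 16, 9, 4, 13, 7, 15, 0, 17, 3]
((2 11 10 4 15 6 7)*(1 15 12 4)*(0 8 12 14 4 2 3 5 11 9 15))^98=((0 8 12 2 9 15 6 7 3 5 11 10 1)(4 14))^98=(0 7 8 3 12 5 2 11 9 10 15 1 6)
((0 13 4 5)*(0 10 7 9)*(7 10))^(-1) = ((0 13 4 5 7 9))^(-1) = (0 9 7 5 4 13)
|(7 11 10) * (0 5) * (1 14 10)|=10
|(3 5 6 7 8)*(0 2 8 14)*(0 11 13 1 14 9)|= 8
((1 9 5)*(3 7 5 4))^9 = ((1 9 4 3 7 5))^9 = (1 3)(4 5)(7 9)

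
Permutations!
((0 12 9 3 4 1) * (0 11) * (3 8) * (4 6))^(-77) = ((0 12 9 8 3 6 4 1 11))^(-77) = (0 3 11 8 1 9 4 12 6)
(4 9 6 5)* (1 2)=(1 2)(4 9 6 5)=[0, 2, 1, 3, 9, 4, 5, 7, 8, 6]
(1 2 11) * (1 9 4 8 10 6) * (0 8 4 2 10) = (0 8)(1 10 6)(2 11 9) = [8, 10, 11, 3, 4, 5, 1, 7, 0, 2, 6, 9]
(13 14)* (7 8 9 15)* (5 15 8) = (5 15 7)(8 9)(13 14) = [0, 1, 2, 3, 4, 15, 6, 5, 9, 8, 10, 11, 12, 14, 13, 7]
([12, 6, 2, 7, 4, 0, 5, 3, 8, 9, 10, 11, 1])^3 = [6, 0, 2, 7, 4, 1, 12, 3, 8, 9, 10, 11, 5]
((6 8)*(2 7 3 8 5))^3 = (2 8)(3 5)(6 7) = ((2 7 3 8 6 5))^3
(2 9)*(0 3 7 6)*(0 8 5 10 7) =(0 3)(2 9)(5 10 7 6 8) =[3, 1, 9, 0, 4, 10, 8, 6, 5, 2, 7]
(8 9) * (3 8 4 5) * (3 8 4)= [0, 1, 2, 4, 5, 8, 6, 7, 9, 3]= (3 4 5 8 9)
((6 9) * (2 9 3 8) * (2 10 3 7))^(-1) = (2 7 6 9)(3 10 8)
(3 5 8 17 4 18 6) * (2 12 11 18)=(2 12 11 18 6 3 5 8 17 4)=[0, 1, 12, 5, 2, 8, 3, 7, 17, 9, 10, 18, 11, 13, 14, 15, 16, 4, 6]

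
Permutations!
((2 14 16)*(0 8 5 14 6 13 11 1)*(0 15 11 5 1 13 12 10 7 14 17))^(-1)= (0 17 5 13 11 15 1 8)(2 16 14 7 10 12 6)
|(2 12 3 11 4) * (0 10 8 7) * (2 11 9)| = |(0 10 8 7)(2 12 3 9)(4 11)| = 4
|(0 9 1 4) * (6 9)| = 5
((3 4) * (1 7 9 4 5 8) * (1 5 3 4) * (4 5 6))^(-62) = ((1 7 9)(4 5 8 6))^(-62) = (1 7 9)(4 8)(5 6)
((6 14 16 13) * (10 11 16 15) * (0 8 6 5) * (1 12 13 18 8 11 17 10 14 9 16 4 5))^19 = ((0 11 4 5)(1 12 13)(6 9 16 18 8)(10 17)(14 15))^19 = (0 5 4 11)(1 12 13)(6 8 18 16 9)(10 17)(14 15)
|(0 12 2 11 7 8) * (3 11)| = |(0 12 2 3 11 7 8)| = 7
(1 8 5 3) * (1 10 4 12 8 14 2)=(1 14 2)(3 10 4 12 8 5)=[0, 14, 1, 10, 12, 3, 6, 7, 5, 9, 4, 11, 8, 13, 2]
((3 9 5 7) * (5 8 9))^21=(8 9)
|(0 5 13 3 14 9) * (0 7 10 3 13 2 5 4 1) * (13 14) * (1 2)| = 30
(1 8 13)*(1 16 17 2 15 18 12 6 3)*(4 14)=(1 8 13 16 17 2 15 18 12 6 3)(4 14)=[0, 8, 15, 1, 14, 5, 3, 7, 13, 9, 10, 11, 6, 16, 4, 18, 17, 2, 12]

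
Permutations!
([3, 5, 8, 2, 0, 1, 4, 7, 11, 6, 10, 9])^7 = [4, 5, 3, 0, 6, 1, 9, 7, 2, 11, 10, 8]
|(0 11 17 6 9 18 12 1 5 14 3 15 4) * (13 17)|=|(0 11 13 17 6 9 18 12 1 5 14 3 15 4)|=14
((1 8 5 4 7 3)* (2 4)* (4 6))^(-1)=(1 3 7 4 6 2 5 8)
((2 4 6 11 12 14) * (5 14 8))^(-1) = (2 14 5 8 12 11 6 4)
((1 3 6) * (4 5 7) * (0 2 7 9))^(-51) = (0 4)(2 5)(7 9)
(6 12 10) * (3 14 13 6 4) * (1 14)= (1 14 13 6 12 10 4 3)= [0, 14, 2, 1, 3, 5, 12, 7, 8, 9, 4, 11, 10, 6, 13]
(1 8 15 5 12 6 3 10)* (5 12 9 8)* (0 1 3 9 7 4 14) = (0 1 5 7 4 14)(3 10)(6 9 8 15 12) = [1, 5, 2, 10, 14, 7, 9, 4, 15, 8, 3, 11, 6, 13, 0, 12]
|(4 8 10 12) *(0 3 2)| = |(0 3 2)(4 8 10 12)| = 12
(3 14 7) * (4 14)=[0, 1, 2, 4, 14, 5, 6, 3, 8, 9, 10, 11, 12, 13, 7]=(3 4 14 7)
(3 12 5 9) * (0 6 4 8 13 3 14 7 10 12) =[6, 1, 2, 0, 8, 9, 4, 10, 13, 14, 12, 11, 5, 3, 7] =(0 6 4 8 13 3)(5 9 14 7 10 12)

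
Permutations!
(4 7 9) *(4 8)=(4 7 9 8)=[0, 1, 2, 3, 7, 5, 6, 9, 4, 8]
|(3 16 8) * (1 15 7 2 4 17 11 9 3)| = |(1 15 7 2 4 17 11 9 3 16 8)| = 11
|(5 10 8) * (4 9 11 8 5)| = |(4 9 11 8)(5 10)| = 4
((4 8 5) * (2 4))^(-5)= (2 5 8 4)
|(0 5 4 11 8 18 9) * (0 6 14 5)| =8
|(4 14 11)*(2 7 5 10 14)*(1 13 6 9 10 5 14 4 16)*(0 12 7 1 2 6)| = 36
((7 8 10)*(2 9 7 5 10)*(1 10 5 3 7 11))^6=(1 9 8 3)(2 7 10 11)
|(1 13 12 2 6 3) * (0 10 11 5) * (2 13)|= |(0 10 11 5)(1 2 6 3)(12 13)|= 4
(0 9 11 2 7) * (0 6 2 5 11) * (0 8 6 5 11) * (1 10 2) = (11)(0 9 8 6 1 10 2 7 5) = [9, 10, 7, 3, 4, 0, 1, 5, 6, 8, 2, 11]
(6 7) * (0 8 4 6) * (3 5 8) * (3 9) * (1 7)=(0 9 3 5 8 4 6 1 7)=[9, 7, 2, 5, 6, 8, 1, 0, 4, 3]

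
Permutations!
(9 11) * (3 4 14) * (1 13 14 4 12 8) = (1 13 14 3 12 8)(9 11) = [0, 13, 2, 12, 4, 5, 6, 7, 1, 11, 10, 9, 8, 14, 3]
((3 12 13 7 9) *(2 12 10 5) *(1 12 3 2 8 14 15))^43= ((1 12 13 7 9 2 3 10 5 8 14 15))^43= (1 10 13 8 9 15 3 12 5 7 14 2)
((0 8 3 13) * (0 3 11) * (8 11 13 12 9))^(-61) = ((0 11)(3 12 9 8 13))^(-61) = (0 11)(3 13 8 9 12)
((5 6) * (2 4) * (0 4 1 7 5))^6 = (0 6 5 7 1 2 4)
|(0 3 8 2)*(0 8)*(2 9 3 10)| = 6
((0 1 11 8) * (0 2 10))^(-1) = (0 10 2 8 11 1)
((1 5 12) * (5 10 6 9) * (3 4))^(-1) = ((1 10 6 9 5 12)(3 4))^(-1) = (1 12 5 9 6 10)(3 4)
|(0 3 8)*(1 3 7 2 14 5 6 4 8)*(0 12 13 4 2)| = 4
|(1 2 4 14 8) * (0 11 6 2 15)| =9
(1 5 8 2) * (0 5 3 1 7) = (0 5 8 2 7)(1 3) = [5, 3, 7, 1, 4, 8, 6, 0, 2]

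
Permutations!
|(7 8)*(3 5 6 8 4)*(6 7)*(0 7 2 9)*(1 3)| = 8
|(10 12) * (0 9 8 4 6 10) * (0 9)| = |(4 6 10 12 9 8)| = 6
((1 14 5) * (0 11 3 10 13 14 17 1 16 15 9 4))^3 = (0 10 5 9 11 13 16 4 3 14 15)(1 17) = ((0 11 3 10 13 14 5 16 15 9 4)(1 17))^3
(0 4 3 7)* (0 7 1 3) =(7)(0 4)(1 3) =[4, 3, 2, 1, 0, 5, 6, 7]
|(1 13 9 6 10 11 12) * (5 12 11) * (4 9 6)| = 6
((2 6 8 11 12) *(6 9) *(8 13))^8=((2 9 6 13 8 11 12))^8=(2 9 6 13 8 11 12)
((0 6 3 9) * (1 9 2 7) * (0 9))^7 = (9)(0 6 3 2 7 1)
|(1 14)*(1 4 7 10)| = |(1 14 4 7 10)| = 5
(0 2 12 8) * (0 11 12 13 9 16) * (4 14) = (0 2 13 9 16)(4 14)(8 11 12) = [2, 1, 13, 3, 14, 5, 6, 7, 11, 16, 10, 12, 8, 9, 4, 15, 0]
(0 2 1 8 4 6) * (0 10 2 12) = (0 12)(1 8 4 6 10 2) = [12, 8, 1, 3, 6, 5, 10, 7, 4, 9, 2, 11, 0]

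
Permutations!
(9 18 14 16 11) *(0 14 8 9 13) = (0 14 16 11 13)(8 9 18) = [14, 1, 2, 3, 4, 5, 6, 7, 9, 18, 10, 13, 12, 0, 16, 15, 11, 17, 8]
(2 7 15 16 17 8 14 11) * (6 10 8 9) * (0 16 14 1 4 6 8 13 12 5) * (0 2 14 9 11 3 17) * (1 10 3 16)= (0 1 4 6 3 17 11 14 16)(2 7 15 9 8 10 13 12 5)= [1, 4, 7, 17, 6, 2, 3, 15, 10, 8, 13, 14, 5, 12, 16, 9, 0, 11]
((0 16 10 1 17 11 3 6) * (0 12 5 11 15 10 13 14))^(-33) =(0 14 13 16)(1 10 15 17)(3 12 11 6 5)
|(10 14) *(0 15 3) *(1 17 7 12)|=12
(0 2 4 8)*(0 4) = [2, 1, 0, 3, 8, 5, 6, 7, 4] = (0 2)(4 8)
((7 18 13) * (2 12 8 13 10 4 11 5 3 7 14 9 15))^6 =((2 12 8 13 14 9 15)(3 7 18 10 4 11 5))^6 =(2 15 9 14 13 8 12)(3 5 11 4 10 18 7)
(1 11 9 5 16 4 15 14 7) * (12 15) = (1 11 9 5 16 4 12 15 14 7) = [0, 11, 2, 3, 12, 16, 6, 1, 8, 5, 10, 9, 15, 13, 7, 14, 4]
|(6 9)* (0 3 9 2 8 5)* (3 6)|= 10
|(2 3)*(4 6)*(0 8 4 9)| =10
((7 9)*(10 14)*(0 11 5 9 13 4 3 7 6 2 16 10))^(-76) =((0 11 5 9 6 2 16 10 14)(3 7 13 4))^(-76) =(0 2 11 16 5 10 9 14 6)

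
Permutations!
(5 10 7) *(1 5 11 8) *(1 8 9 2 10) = (1 5)(2 10 7 11 9) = [0, 5, 10, 3, 4, 1, 6, 11, 8, 2, 7, 9]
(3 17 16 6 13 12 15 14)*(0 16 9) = (0 16 6 13 12 15 14 3 17 9) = [16, 1, 2, 17, 4, 5, 13, 7, 8, 0, 10, 11, 15, 12, 3, 14, 6, 9]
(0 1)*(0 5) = (0 1 5) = [1, 5, 2, 3, 4, 0]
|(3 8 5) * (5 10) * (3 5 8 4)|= 2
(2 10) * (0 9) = (0 9)(2 10) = [9, 1, 10, 3, 4, 5, 6, 7, 8, 0, 2]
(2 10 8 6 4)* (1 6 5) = (1 6 4 2 10 8 5) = [0, 6, 10, 3, 2, 1, 4, 7, 5, 9, 8]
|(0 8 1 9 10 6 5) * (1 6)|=12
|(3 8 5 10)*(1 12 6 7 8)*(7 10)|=|(1 12 6 10 3)(5 7 8)|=15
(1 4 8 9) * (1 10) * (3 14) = [0, 4, 2, 14, 8, 5, 6, 7, 9, 10, 1, 11, 12, 13, 3] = (1 4 8 9 10)(3 14)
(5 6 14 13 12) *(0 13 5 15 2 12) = (0 13)(2 12 15)(5 6 14) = [13, 1, 12, 3, 4, 6, 14, 7, 8, 9, 10, 11, 15, 0, 5, 2]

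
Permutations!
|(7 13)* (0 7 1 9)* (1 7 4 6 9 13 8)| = 4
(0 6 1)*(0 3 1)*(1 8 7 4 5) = (0 6)(1 3 8 7 4 5) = [6, 3, 2, 8, 5, 1, 0, 4, 7]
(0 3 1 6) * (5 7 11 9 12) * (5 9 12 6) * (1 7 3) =(0 1 5 3 7 11 12 9 6) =[1, 5, 2, 7, 4, 3, 0, 11, 8, 6, 10, 12, 9]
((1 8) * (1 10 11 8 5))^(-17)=((1 5)(8 10 11))^(-17)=(1 5)(8 10 11)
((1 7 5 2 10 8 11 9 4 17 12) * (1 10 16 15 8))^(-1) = (1 10 12 17 4 9 11 8 15 16 2 5 7)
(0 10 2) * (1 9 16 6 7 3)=(0 10 2)(1 9 16 6 7 3)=[10, 9, 0, 1, 4, 5, 7, 3, 8, 16, 2, 11, 12, 13, 14, 15, 6]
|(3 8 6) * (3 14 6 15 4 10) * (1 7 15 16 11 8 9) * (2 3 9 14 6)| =|(1 7 15 4 10 9)(2 3 14)(8 16 11)| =6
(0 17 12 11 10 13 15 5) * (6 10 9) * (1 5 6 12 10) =(0 17 10 13 15 6 1 5)(9 12 11) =[17, 5, 2, 3, 4, 0, 1, 7, 8, 12, 13, 9, 11, 15, 14, 6, 16, 10]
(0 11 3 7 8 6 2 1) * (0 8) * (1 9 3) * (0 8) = (0 11 1)(2 9 3 7 8 6) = [11, 0, 9, 7, 4, 5, 2, 8, 6, 3, 10, 1]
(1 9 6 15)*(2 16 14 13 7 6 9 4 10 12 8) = (1 4 10 12 8 2 16 14 13 7 6 15) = [0, 4, 16, 3, 10, 5, 15, 6, 2, 9, 12, 11, 8, 7, 13, 1, 14]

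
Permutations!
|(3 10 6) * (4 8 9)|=3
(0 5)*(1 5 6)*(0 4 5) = [6, 0, 2, 3, 5, 4, 1] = (0 6 1)(4 5)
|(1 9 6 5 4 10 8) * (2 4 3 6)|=6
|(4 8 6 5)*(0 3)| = |(0 3)(4 8 6 5)| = 4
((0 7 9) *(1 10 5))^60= (10)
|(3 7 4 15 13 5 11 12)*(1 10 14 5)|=11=|(1 10 14 5 11 12 3 7 4 15 13)|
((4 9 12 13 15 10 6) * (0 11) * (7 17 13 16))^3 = (0 11)(4 16 13 6 12 17 10 9 7 15)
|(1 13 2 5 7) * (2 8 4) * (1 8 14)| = 15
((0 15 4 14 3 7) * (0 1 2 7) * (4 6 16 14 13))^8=(0 6 14)(1 7 2)(3 15 16)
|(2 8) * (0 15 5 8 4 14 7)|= 8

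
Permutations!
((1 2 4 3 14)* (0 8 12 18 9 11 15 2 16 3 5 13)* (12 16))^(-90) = (18)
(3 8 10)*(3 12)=[0, 1, 2, 8, 4, 5, 6, 7, 10, 9, 12, 11, 3]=(3 8 10 12)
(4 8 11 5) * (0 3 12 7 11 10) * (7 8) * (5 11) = (0 3 12 8 10)(4 7 5) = [3, 1, 2, 12, 7, 4, 6, 5, 10, 9, 0, 11, 8]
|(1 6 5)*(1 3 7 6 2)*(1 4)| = |(1 2 4)(3 7 6 5)| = 12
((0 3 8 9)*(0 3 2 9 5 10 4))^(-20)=((0 2 9 3 8 5 10 4))^(-20)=(0 8)(2 5)(3 4)(9 10)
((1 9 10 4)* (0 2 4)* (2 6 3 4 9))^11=((0 6 3 4 1 2 9 10))^11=(0 4 9 6 1 10 3 2)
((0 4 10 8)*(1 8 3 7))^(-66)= ((0 4 10 3 7 1 8))^(-66)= (0 7 4 1 10 8 3)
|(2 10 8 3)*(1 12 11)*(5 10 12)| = 8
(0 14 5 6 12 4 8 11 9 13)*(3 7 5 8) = [14, 1, 2, 7, 3, 6, 12, 5, 11, 13, 10, 9, 4, 0, 8] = (0 14 8 11 9 13)(3 7 5 6 12 4)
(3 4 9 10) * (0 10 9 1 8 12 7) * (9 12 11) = (0 10 3 4 1 8 11 9 12 7) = [10, 8, 2, 4, 1, 5, 6, 0, 11, 12, 3, 9, 7]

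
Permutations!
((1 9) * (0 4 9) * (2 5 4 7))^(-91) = (9)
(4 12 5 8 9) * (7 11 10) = (4 12 5 8 9)(7 11 10) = [0, 1, 2, 3, 12, 8, 6, 11, 9, 4, 7, 10, 5]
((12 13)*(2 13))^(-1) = ((2 13 12))^(-1) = (2 12 13)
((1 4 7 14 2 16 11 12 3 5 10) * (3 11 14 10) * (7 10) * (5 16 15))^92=(1 10 4)(2 5 16)(3 14 15)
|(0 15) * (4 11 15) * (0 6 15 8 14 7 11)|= 4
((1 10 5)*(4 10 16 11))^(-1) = (1 5 10 4 11 16)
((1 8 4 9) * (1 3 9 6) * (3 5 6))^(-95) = (1 3 6 4 5 8 9)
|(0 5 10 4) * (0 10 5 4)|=3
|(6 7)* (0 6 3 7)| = 2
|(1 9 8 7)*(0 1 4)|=6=|(0 1 9 8 7 4)|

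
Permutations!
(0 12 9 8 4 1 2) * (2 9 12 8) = (12)(0 8 4 1 9 2) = [8, 9, 0, 3, 1, 5, 6, 7, 4, 2, 10, 11, 12]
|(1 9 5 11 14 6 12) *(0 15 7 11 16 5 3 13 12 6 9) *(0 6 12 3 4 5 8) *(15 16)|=42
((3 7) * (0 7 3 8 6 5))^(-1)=(0 5 6 8 7)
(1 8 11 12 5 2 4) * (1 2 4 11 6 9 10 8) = (2 11 12 5 4)(6 9 10 8) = [0, 1, 11, 3, 2, 4, 9, 7, 6, 10, 8, 12, 5]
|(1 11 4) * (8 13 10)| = 3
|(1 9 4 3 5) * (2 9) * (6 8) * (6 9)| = |(1 2 6 8 9 4 3 5)| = 8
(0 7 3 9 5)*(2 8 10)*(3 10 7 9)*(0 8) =(0 9 5 8 7 10 2) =[9, 1, 0, 3, 4, 8, 6, 10, 7, 5, 2]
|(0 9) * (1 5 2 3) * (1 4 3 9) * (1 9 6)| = 4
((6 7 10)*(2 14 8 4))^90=((2 14 8 4)(6 7 10))^90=(2 8)(4 14)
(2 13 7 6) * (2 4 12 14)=(2 13 7 6 4 12 14)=[0, 1, 13, 3, 12, 5, 4, 6, 8, 9, 10, 11, 14, 7, 2]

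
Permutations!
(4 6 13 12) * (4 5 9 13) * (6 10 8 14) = (4 10 8 14 6)(5 9 13 12) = [0, 1, 2, 3, 10, 9, 4, 7, 14, 13, 8, 11, 5, 12, 6]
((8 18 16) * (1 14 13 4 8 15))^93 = (1 18 13 15 8 14 16 4)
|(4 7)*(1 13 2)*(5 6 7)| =|(1 13 2)(4 5 6 7)| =12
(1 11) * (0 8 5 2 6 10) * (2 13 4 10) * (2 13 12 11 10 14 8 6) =(0 6 13 4 14 8 5 12 11 1 10) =[6, 10, 2, 3, 14, 12, 13, 7, 5, 9, 0, 1, 11, 4, 8]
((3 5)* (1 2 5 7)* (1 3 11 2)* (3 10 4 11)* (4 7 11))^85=(2 5 3 11)(7 10)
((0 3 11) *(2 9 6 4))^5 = (0 11 3)(2 9 6 4) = ((0 3 11)(2 9 6 4))^5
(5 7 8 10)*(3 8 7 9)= (3 8 10 5 9)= [0, 1, 2, 8, 4, 9, 6, 7, 10, 3, 5]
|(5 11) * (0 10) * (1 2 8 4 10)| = 6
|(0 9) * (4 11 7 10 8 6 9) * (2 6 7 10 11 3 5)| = |(0 4 3 5 2 6 9)(7 11 10 8)| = 28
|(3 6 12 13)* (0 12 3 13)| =2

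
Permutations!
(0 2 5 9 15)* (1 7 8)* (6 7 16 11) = (0 2 5 9 15)(1 16 11 6 7 8) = [2, 16, 5, 3, 4, 9, 7, 8, 1, 15, 10, 6, 12, 13, 14, 0, 11]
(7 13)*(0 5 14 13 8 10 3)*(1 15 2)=(0 5 14 13 7 8 10 3)(1 15 2)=[5, 15, 1, 0, 4, 14, 6, 8, 10, 9, 3, 11, 12, 7, 13, 2]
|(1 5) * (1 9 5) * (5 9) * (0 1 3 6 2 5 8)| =7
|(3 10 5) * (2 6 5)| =|(2 6 5 3 10)| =5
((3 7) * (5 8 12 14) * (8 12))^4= (5 12 14)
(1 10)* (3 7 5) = [0, 10, 2, 7, 4, 3, 6, 5, 8, 9, 1] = (1 10)(3 7 5)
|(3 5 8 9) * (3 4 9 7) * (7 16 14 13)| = 14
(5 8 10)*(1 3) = (1 3)(5 8 10) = [0, 3, 2, 1, 4, 8, 6, 7, 10, 9, 5]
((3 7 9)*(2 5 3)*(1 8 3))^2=(1 3 9 5 8 7 2)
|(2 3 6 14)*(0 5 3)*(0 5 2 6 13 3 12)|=|(0 2 5 12)(3 13)(6 14)|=4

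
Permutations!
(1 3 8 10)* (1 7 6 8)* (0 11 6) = (0 11 6 8 10 7)(1 3) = [11, 3, 2, 1, 4, 5, 8, 0, 10, 9, 7, 6]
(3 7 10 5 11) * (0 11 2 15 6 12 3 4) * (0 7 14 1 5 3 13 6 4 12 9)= [11, 5, 15, 14, 7, 2, 9, 10, 8, 0, 3, 12, 13, 6, 1, 4]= (0 11 12 13 6 9)(1 5 2 15 4 7 10 3 14)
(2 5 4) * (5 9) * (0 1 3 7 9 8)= (0 1 3 7 9 5 4 2 8)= [1, 3, 8, 7, 2, 4, 6, 9, 0, 5]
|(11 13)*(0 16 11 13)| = 3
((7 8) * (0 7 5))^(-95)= ((0 7 8 5))^(-95)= (0 7 8 5)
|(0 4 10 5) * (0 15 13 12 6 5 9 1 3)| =30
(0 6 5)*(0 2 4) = [6, 1, 4, 3, 0, 2, 5] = (0 6 5 2 4)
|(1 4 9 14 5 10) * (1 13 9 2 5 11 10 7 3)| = |(1 4 2 5 7 3)(9 14 11 10 13)| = 30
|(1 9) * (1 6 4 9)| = 3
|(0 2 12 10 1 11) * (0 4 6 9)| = |(0 2 12 10 1 11 4 6 9)| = 9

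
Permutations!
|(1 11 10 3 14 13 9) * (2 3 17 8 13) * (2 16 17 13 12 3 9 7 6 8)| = 14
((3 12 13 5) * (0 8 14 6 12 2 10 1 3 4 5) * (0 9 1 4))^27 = (0 8 14 6 12 13 9 1 3 2 10 4 5)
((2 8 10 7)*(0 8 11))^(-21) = ((0 8 10 7 2 11))^(-21) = (0 7)(2 8)(10 11)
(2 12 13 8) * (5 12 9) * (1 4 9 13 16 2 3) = (1 4 9 5 12 16 2 13 8 3) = [0, 4, 13, 1, 9, 12, 6, 7, 3, 5, 10, 11, 16, 8, 14, 15, 2]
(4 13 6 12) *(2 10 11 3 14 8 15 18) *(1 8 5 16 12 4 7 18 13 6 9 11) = (1 8 15 13 9 11 3 14 5 16 12 7 18 2 10)(4 6) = [0, 8, 10, 14, 6, 16, 4, 18, 15, 11, 1, 3, 7, 9, 5, 13, 12, 17, 2]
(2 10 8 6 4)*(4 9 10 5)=[0, 1, 5, 3, 2, 4, 9, 7, 6, 10, 8]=(2 5 4)(6 9 10 8)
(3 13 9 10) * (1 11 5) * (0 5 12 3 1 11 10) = (0 5 11 12 3 13 9)(1 10) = [5, 10, 2, 13, 4, 11, 6, 7, 8, 0, 1, 12, 3, 9]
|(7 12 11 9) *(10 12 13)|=|(7 13 10 12 11 9)|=6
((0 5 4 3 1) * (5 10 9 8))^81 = (0 10 9 8 5 4 3 1)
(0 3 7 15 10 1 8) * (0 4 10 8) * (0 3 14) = (0 14)(1 3 7 15 8 4 10) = [14, 3, 2, 7, 10, 5, 6, 15, 4, 9, 1, 11, 12, 13, 0, 8]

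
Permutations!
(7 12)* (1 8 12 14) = (1 8 12 7 14) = [0, 8, 2, 3, 4, 5, 6, 14, 12, 9, 10, 11, 7, 13, 1]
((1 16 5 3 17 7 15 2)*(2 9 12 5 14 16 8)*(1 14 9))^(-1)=(1 15 7 17 3 5 12 9 16 14 2 8)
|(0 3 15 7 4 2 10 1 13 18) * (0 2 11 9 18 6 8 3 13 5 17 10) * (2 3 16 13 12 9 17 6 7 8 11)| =|(0 12 9 18 3 15 8 16 13 7 4 2)(1 5 6 11 17 10)| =12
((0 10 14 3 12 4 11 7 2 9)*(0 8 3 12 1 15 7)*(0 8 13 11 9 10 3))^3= ((0 3 1 15 7 2 10 14 12 4 9 13 11 8))^3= (0 15 10 4 11 3 7 14 9 8 1 2 12 13)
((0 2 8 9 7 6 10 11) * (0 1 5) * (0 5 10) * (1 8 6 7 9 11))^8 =(11)(0 6 2)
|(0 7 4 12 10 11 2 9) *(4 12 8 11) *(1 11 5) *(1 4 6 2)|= |(0 7 12 10 6 2 9)(1 11)(4 8 5)|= 42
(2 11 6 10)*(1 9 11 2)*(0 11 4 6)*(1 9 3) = (0 11)(1 3)(4 6 10 9) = [11, 3, 2, 1, 6, 5, 10, 7, 8, 4, 9, 0]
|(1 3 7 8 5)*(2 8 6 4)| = |(1 3 7 6 4 2 8 5)| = 8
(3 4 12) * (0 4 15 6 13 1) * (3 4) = (0 3 15 6 13 1)(4 12) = [3, 0, 2, 15, 12, 5, 13, 7, 8, 9, 10, 11, 4, 1, 14, 6]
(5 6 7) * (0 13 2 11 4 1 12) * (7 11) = (0 13 2 7 5 6 11 4 1 12) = [13, 12, 7, 3, 1, 6, 11, 5, 8, 9, 10, 4, 0, 2]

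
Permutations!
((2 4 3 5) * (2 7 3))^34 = (3 5 7)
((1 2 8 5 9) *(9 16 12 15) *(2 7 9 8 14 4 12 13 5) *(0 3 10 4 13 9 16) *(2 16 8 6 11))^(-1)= ((0 3 10 4 12 15 6 11 2 14 13 5)(1 7 8 16 9))^(-1)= (0 5 13 14 2 11 6 15 12 4 10 3)(1 9 16 8 7)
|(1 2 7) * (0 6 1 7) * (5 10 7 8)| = |(0 6 1 2)(5 10 7 8)| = 4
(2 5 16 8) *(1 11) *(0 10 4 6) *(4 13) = [10, 11, 5, 3, 6, 16, 0, 7, 2, 9, 13, 1, 12, 4, 14, 15, 8] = (0 10 13 4 6)(1 11)(2 5 16 8)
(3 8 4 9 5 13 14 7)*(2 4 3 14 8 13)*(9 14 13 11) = (2 4 14 7 13 8 3 11 9 5) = [0, 1, 4, 11, 14, 2, 6, 13, 3, 5, 10, 9, 12, 8, 7]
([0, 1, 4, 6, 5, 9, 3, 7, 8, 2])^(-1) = [0, 1, 9, 6, 2, 4, 3, 7, 8, 5]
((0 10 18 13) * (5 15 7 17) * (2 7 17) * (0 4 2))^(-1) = (0 7 2 4 13 18 10)(5 17 15)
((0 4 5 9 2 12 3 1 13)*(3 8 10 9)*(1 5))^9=(0 4 1 13)(2 9 10 8 12)(3 5)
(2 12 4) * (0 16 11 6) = [16, 1, 12, 3, 2, 5, 0, 7, 8, 9, 10, 6, 4, 13, 14, 15, 11] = (0 16 11 6)(2 12 4)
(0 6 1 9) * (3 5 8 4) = (0 6 1 9)(3 5 8 4) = [6, 9, 2, 5, 3, 8, 1, 7, 4, 0]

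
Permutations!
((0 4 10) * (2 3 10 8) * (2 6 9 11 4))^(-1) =((0 2 3 10)(4 8 6 9 11))^(-1) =(0 10 3 2)(4 11 9 6 8)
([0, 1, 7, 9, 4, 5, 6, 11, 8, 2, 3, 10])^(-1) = [0, 1, 9, 10, 4, 5, 6, 2, 8, 3, 11, 7]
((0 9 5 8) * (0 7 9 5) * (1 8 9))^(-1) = ((0 5 9)(1 8 7))^(-1) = (0 9 5)(1 7 8)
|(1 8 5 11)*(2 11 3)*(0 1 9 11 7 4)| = 8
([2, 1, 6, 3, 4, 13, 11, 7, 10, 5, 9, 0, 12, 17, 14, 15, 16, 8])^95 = [11, 1, 0, 3, 4, 9, 2, 7, 17, 10, 8, 6, 12, 5, 14, 15, 16, 13]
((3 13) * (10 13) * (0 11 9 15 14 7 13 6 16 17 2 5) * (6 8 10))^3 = ((0 11 9 15 14 7 13 3 6 16 17 2 5)(8 10))^3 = (0 15 13 16 5 9 7 6 2 11 14 3 17)(8 10)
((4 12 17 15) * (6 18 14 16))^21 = ((4 12 17 15)(6 18 14 16))^21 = (4 12 17 15)(6 18 14 16)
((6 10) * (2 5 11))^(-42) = (11)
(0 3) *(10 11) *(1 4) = (0 3)(1 4)(10 11) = [3, 4, 2, 0, 1, 5, 6, 7, 8, 9, 11, 10]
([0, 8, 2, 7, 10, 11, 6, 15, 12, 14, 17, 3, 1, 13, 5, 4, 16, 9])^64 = [0, 8, 2, 10, 14, 15, 6, 17, 12, 3, 5, 4, 1, 13, 7, 9, 16, 11]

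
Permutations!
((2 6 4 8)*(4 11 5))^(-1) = (2 8 4 5 11 6)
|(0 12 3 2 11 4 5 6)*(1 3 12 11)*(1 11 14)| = |(0 14 1 3 2 11 4 5 6)| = 9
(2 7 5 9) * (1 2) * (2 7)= (1 7 5 9)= [0, 7, 2, 3, 4, 9, 6, 5, 8, 1]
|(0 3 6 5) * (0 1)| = 5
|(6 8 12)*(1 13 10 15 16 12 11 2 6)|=12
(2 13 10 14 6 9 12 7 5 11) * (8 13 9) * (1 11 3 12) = [0, 11, 9, 12, 4, 3, 8, 5, 13, 1, 14, 2, 7, 10, 6] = (1 11 2 9)(3 12 7 5)(6 8 13 10 14)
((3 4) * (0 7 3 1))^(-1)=(0 1 4 3 7)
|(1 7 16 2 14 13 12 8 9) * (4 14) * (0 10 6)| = 30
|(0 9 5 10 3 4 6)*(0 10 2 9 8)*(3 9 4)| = |(0 8)(2 4 6 10 9 5)| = 6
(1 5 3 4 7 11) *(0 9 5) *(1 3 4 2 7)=(0 9 5 4 1)(2 7 11 3)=[9, 0, 7, 2, 1, 4, 6, 11, 8, 5, 10, 3]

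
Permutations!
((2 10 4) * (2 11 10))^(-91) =(4 10 11)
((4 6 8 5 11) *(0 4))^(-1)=(0 11 5 8 6 4)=((0 4 6 8 5 11))^(-1)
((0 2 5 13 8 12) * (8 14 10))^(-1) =((0 2 5 13 14 10 8 12))^(-1) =(0 12 8 10 14 13 5 2)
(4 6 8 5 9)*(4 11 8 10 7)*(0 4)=[4, 1, 2, 3, 6, 9, 10, 0, 5, 11, 7, 8]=(0 4 6 10 7)(5 9 11 8)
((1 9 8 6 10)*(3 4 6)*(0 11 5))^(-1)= (0 5 11)(1 10 6 4 3 8 9)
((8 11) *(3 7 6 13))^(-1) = (3 13 6 7)(8 11)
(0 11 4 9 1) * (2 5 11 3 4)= (0 3 4 9 1)(2 5 11)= [3, 0, 5, 4, 9, 11, 6, 7, 8, 1, 10, 2]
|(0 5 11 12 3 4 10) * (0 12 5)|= |(3 4 10 12)(5 11)|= 4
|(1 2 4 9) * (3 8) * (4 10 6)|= 6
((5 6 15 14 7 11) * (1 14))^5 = (1 6 11 14 15 5 7)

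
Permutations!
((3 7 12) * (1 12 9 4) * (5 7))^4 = (1 7 12 9 3 4 5)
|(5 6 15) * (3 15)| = 4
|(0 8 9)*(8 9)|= |(0 9)|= 2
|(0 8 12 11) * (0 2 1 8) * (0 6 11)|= |(0 6 11 2 1 8 12)|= 7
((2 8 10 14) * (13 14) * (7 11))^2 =((2 8 10 13 14)(7 11))^2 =(2 10 14 8 13)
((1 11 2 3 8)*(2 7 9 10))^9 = ((1 11 7 9 10 2 3 8))^9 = (1 11 7 9 10 2 3 8)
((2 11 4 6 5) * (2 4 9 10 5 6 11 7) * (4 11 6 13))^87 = ((2 7)(4 6 13)(5 11 9 10))^87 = (13)(2 7)(5 10 9 11)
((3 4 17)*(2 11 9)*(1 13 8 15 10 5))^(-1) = ((1 13 8 15 10 5)(2 11 9)(3 4 17))^(-1) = (1 5 10 15 8 13)(2 9 11)(3 17 4)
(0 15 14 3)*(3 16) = (0 15 14 16 3) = [15, 1, 2, 0, 4, 5, 6, 7, 8, 9, 10, 11, 12, 13, 16, 14, 3]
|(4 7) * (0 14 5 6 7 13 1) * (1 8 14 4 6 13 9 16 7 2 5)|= 12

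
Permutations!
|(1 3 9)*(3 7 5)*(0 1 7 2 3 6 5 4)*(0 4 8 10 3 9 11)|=18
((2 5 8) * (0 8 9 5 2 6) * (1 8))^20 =((0 1 8 6)(5 9))^20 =(9)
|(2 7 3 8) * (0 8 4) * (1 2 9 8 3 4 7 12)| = |(0 3 7 4)(1 2 12)(8 9)| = 12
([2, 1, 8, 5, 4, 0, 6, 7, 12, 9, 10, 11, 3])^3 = (0 12)(2 3)(5 8)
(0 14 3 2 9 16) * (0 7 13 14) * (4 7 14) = [0, 1, 9, 2, 7, 5, 6, 13, 8, 16, 10, 11, 12, 4, 3, 15, 14] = (2 9 16 14 3)(4 7 13)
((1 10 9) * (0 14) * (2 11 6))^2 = (14)(1 9 10)(2 6 11)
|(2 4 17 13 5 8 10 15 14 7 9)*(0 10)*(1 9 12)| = |(0 10 15 14 7 12 1 9 2 4 17 13 5 8)| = 14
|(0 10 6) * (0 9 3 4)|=6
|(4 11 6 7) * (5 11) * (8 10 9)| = 15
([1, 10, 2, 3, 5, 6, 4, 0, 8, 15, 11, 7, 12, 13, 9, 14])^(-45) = (15)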